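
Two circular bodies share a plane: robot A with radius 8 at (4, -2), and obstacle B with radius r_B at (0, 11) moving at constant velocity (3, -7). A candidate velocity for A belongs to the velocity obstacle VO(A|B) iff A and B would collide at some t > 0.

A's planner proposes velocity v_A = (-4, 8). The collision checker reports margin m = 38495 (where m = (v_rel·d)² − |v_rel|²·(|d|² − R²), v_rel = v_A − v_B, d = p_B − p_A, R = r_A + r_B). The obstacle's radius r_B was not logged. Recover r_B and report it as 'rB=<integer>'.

m = 38495
d = (-4, 13);  v_rel = (-7, 15),  |v_rel|² = 274
v_rel×d = (-7)·(13) − (15)·(-4) = -31
since m = R²·274 − (-31)²:  R² = (961 + 38495) / 274 = 144
R = √144 = 12  ⇒  r_B = 12 − 8 = 4

rB=4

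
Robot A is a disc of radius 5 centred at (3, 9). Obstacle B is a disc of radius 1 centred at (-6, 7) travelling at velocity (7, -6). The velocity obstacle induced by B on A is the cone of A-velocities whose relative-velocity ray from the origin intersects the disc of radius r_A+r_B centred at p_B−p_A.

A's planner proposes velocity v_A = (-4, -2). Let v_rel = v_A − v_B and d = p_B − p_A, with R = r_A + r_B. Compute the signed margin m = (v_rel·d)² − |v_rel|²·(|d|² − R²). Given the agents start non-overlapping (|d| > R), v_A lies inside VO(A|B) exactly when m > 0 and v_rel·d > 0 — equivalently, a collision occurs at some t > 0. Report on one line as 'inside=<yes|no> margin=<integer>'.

d = (-9, -2),  |d|² = 85;  R = 5+1 = 6,  c = 85−6² = 49
v_rel = (-11, 4),  |v_rel|² = 137;  v_rel·d = (-11)·(-9) + (4)·(-2) = 91
137·t² − 182·t + 49 = 0  ⇒  m = 91² − 137·49 = 1568
m = 1568 > 0,  v_rel·d = 91 > 0  ⇒  inside

inside=yes margin=1568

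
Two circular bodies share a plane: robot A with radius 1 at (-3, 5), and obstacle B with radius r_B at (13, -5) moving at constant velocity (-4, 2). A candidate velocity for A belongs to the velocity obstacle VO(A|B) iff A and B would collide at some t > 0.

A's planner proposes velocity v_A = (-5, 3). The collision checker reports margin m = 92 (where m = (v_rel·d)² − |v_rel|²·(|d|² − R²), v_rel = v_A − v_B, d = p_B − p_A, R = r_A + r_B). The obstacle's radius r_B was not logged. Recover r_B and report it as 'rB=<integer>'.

m = 92
d = (16, -10);  v_rel = (-1, 1),  |v_rel|² = 2
v_rel×d = (-1)·(-10) − (1)·(16) = -6
since m = R²·2 − (-6)²:  R² = (36 + 92) / 2 = 64
R = √64 = 8  ⇒  r_B = 8 − 1 = 7

rB=7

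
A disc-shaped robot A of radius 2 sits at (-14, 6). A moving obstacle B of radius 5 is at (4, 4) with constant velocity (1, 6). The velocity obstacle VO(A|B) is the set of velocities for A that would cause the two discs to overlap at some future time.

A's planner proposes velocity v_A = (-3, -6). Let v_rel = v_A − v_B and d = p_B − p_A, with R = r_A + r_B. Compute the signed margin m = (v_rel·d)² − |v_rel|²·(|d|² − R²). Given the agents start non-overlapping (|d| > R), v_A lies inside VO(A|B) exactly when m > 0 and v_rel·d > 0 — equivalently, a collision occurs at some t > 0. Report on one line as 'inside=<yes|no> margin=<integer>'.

d = (18, -2),  |d|² = 328;  R = 2+5 = 7,  c = 328−7² = 279
v_rel = (-4, -12),  |v_rel|² = 160;  v_rel·d = (-4)·(18) + (-12)·(-2) = -48
160·t² + 96·t + 279 = 0  ⇒  m = (-48)² − 160·279 = -42336
m = -42336 < 0,  v_rel·d = -48 < 0  ⇒  outside

inside=no margin=-42336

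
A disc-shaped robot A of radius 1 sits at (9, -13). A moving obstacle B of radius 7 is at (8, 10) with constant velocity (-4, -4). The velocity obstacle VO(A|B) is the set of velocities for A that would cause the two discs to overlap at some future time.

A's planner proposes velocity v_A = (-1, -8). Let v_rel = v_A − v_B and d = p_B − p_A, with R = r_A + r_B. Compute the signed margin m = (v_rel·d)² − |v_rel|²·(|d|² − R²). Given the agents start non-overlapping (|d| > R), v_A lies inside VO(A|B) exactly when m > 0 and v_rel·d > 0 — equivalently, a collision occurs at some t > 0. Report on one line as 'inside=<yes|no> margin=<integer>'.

d = (-1, 23),  |d|² = 530;  R = 1+7 = 8,  c = 530−8² = 466
v_rel = (3, -4),  |v_rel|² = 25;  v_rel·d = (3)·(-1) + (-4)·(23) = -95
25·t² + 190·t + 466 = 0  ⇒  m = (-95)² − 25·466 = -2625
m = -2625 < 0,  v_rel·d = -95 < 0  ⇒  outside

inside=no margin=-2625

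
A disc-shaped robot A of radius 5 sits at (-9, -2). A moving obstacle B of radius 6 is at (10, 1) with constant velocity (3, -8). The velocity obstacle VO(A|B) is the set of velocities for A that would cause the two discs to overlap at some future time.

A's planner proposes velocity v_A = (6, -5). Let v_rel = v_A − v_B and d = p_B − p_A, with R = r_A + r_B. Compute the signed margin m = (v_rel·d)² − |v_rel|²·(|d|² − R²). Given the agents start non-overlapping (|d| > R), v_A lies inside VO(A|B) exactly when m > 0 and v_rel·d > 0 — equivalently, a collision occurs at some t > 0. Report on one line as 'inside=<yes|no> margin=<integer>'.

d = (19, 3),  |d|² = 370;  R = 5+6 = 11,  c = 370−11² = 249
v_rel = (3, 3),  |v_rel|² = 18;  v_rel·d = (3)·(19) + (3)·(3) = 66
18·t² − 132·t + 249 = 0  ⇒  m = 66² − 18·249 = -126
m = -126 < 0,  v_rel·d = 66 > 0  ⇒  outside

inside=no margin=-126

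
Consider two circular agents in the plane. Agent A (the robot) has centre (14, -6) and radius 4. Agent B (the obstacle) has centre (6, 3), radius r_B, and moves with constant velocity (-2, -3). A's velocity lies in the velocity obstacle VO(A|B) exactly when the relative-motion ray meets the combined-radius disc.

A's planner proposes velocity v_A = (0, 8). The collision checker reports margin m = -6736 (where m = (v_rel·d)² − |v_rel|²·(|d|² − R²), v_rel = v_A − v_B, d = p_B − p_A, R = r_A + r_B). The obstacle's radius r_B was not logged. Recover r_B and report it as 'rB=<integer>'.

m = -6736
d = (-8, 9);  v_rel = (2, 11),  |v_rel|² = 125
v_rel×d = (2)·(9) − (11)·(-8) = 106
since m = R²·125 − 106²:  R² = (11236 + -6736) / 125 = 36
R = √36 = 6  ⇒  r_B = 6 − 4 = 2

rB=2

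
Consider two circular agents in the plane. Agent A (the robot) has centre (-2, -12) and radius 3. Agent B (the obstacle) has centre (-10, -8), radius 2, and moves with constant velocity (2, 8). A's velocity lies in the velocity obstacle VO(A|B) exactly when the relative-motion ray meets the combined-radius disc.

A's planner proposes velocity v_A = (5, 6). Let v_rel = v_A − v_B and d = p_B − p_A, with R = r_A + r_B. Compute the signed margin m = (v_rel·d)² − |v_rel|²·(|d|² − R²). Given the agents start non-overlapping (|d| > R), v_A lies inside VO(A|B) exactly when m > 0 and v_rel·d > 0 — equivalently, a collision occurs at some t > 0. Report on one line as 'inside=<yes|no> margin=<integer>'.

d = (-8, 4),  |d|² = 80;  R = 3+2 = 5,  c = 80−5² = 55
v_rel = (3, -2),  |v_rel|² = 13;  v_rel·d = (3)·(-8) + (-2)·(4) = -32
13·t² + 64·t + 55 = 0  ⇒  m = (-32)² − 13·55 = 309
m = 309 > 0,  v_rel·d = -32 < 0  ⇒  outside

inside=no margin=309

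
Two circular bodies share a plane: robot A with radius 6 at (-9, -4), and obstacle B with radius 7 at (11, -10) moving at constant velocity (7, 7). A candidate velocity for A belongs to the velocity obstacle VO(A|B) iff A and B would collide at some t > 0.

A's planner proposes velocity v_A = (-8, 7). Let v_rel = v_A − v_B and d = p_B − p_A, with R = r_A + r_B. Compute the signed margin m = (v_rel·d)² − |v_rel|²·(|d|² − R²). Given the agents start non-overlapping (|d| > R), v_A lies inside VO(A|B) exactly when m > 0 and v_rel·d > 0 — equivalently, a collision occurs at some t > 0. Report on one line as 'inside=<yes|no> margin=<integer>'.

d = (20, -6),  |d|² = 436;  R = 6+7 = 13,  c = 436−13² = 267
v_rel = (-15, 0),  |v_rel|² = 225;  v_rel·d = (-15)·(20) + (0)·(-6) = -300
225·t² + 600·t + 267 = 0  ⇒  m = (-300)² − 225·267 = 29925
m = 29925 > 0,  v_rel·d = -300 < 0  ⇒  outside

inside=no margin=29925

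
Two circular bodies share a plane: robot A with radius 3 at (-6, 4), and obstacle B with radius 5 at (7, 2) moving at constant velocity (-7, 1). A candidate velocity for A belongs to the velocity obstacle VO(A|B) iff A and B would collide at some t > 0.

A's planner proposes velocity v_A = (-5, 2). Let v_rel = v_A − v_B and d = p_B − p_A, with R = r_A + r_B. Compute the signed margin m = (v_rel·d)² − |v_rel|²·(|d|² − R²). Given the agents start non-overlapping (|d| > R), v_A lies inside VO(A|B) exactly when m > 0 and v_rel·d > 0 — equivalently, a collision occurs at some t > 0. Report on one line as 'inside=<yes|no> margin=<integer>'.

d = (13, -2),  |d|² = 173;  R = 3+5 = 8,  c = 173−8² = 109
v_rel = (2, 1),  |v_rel|² = 5;  v_rel·d = (2)·(13) + (1)·(-2) = 24
5·t² − 48·t + 109 = 0  ⇒  m = 24² − 5·109 = 31
m = 31 > 0,  v_rel·d = 24 > 0  ⇒  inside

inside=yes margin=31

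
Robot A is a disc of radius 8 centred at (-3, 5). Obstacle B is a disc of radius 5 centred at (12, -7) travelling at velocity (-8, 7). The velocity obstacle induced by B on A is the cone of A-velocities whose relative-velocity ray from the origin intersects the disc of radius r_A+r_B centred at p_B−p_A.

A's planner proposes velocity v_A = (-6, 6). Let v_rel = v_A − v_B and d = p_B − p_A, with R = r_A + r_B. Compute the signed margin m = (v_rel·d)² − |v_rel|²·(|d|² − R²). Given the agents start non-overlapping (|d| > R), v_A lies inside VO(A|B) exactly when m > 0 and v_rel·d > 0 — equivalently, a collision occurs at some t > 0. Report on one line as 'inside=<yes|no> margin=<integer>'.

d = (15, -12),  |d|² = 369;  R = 8+5 = 13,  c = 369−13² = 200
v_rel = (2, -1),  |v_rel|² = 5;  v_rel·d = (2)·(15) + (-1)·(-12) = 42
5·t² − 84·t + 200 = 0  ⇒  m = 42² − 5·200 = 764
m = 764 > 0,  v_rel·d = 42 > 0  ⇒  inside

inside=yes margin=764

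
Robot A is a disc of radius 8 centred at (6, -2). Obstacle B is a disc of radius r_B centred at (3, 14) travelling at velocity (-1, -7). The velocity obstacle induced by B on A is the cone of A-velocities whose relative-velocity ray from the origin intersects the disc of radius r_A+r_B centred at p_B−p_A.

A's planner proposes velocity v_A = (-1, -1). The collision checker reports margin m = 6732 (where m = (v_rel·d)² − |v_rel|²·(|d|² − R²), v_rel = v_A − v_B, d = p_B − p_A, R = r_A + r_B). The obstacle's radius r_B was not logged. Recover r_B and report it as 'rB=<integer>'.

m = 6732
d = (-3, 16);  v_rel = (0, 6),  |v_rel|² = 36
v_rel×d = (0)·(16) − (6)·(-3) = 18
since m = R²·36 − 18²:  R² = (324 + 6732) / 36 = 196
R = √196 = 14  ⇒  r_B = 14 − 8 = 6

rB=6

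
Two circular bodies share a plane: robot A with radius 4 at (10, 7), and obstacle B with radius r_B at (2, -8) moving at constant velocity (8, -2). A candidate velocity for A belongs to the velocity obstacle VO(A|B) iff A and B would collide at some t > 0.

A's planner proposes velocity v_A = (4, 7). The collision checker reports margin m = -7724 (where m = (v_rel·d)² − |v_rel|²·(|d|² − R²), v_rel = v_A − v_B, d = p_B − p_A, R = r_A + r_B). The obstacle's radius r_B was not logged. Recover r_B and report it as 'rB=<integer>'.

m = -7724
d = (-8, -15);  v_rel = (-4, 9),  |v_rel|² = 97
v_rel×d = (-4)·(-15) − (9)·(-8) = 132
since m = R²·97 − 132²:  R² = (17424 + -7724) / 97 = 100
R = √100 = 10  ⇒  r_B = 10 − 4 = 6

rB=6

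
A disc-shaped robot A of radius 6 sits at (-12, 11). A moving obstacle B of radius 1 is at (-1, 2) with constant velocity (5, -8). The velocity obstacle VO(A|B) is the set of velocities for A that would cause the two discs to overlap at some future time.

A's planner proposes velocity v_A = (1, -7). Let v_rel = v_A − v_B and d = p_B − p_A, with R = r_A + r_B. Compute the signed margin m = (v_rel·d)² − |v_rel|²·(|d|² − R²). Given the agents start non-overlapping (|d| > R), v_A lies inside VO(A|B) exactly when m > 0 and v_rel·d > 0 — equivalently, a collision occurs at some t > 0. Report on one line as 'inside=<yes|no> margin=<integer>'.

d = (11, -9),  |d|² = 202;  R = 6+1 = 7,  c = 202−7² = 153
v_rel = (-4, 1),  |v_rel|² = 17;  v_rel·d = (-4)·(11) + (1)·(-9) = -53
17·t² + 106·t + 153 = 0  ⇒  m = (-53)² − 17·153 = 208
m = 208 > 0,  v_rel·d = -53 < 0  ⇒  outside

inside=no margin=208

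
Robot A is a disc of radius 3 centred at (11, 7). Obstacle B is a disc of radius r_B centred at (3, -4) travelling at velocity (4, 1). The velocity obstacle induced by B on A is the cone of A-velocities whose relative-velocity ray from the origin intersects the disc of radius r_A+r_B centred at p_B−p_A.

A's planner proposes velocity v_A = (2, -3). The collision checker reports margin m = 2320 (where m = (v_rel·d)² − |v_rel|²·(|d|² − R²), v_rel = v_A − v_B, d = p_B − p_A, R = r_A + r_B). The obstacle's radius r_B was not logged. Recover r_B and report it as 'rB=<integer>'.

m = 2320
d = (-8, -11);  v_rel = (-2, -4),  |v_rel|² = 20
v_rel×d = (-2)·(-11) − (-4)·(-8) = -10
since m = R²·20 − (-10)²:  R² = (100 + 2320) / 20 = 121
R = √121 = 11  ⇒  r_B = 11 − 3 = 8

rB=8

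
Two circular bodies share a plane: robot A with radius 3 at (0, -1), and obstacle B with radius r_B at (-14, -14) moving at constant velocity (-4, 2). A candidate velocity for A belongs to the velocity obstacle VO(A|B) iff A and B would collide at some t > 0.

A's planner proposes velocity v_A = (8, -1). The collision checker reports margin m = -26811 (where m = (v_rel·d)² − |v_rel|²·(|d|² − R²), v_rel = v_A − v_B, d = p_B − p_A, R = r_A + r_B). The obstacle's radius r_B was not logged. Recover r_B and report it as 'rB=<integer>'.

m = -26811
d = (-14, -13);  v_rel = (12, -3),  |v_rel|² = 153
v_rel×d = (12)·(-13) − (-3)·(-14) = -198
since m = R²·153 − (-198)²:  R² = (39204 + -26811) / 153 = 81
R = √81 = 9  ⇒  r_B = 9 − 3 = 6

rB=6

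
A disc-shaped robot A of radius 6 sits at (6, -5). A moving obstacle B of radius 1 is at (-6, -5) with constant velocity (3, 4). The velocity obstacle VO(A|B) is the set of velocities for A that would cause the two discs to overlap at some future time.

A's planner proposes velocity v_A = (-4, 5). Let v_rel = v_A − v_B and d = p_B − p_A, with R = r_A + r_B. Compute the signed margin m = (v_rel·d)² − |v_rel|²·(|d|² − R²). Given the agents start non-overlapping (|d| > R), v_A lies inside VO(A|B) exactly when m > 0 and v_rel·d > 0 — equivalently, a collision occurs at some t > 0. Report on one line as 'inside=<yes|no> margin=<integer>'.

d = (-12, 0),  |d|² = 144;  R = 6+1 = 7,  c = 144−7² = 95
v_rel = (-7, 1),  |v_rel|² = 50;  v_rel·d = (-7)·(-12) + (1)·(0) = 84
50·t² − 168·t + 95 = 0  ⇒  m = 84² − 50·95 = 2306
m = 2306 > 0,  v_rel·d = 84 > 0  ⇒  inside

inside=yes margin=2306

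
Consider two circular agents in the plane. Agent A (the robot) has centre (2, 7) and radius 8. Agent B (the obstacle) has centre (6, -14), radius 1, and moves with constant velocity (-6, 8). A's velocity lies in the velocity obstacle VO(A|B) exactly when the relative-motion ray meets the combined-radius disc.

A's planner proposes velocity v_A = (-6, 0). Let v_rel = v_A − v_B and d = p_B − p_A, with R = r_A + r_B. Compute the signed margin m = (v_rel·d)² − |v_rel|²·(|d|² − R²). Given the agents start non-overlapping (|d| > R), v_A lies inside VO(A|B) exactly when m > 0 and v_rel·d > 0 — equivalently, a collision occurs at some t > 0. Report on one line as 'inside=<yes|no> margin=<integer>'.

d = (4, -21),  |d|² = 457;  R = 8+1 = 9,  c = 457−9² = 376
v_rel = (0, -8),  |v_rel|² = 64;  v_rel·d = (0)·(4) + (-8)·(-21) = 168
64·t² − 336·t + 376 = 0  ⇒  m = 168² − 64·376 = 4160
m = 4160 > 0,  v_rel·d = 168 > 0  ⇒  inside

inside=yes margin=4160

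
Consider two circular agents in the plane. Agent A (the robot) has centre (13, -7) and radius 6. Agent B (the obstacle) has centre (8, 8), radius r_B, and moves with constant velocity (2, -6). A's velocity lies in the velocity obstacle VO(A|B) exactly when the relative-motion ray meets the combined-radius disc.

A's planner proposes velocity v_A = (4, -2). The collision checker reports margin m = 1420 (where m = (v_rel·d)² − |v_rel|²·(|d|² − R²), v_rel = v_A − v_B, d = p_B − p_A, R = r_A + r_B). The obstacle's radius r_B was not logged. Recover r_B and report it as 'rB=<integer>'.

m = 1420
d = (-5, 15);  v_rel = (2, 4),  |v_rel|² = 20
v_rel×d = (2)·(15) − (4)·(-5) = 50
since m = R²·20 − 50²:  R² = (2500 + 1420) / 20 = 196
R = √196 = 14  ⇒  r_B = 14 − 6 = 8

rB=8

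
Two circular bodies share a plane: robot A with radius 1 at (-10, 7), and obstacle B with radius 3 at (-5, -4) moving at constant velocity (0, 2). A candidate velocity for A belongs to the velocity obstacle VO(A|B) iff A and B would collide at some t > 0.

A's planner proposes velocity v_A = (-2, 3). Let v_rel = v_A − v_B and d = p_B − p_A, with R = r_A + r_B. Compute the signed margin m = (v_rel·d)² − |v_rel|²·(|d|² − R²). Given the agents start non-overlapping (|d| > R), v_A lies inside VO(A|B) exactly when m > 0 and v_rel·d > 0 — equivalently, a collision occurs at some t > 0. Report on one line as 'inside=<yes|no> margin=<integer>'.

d = (5, -11),  |d|² = 146;  R = 1+3 = 4,  c = 146−4² = 130
v_rel = (-2, 1),  |v_rel|² = 5;  v_rel·d = (-2)·(5) + (1)·(-11) = -21
5·t² + 42·t + 130 = 0  ⇒  m = (-21)² − 5·130 = -209
m = -209 < 0,  v_rel·d = -21 < 0  ⇒  outside

inside=no margin=-209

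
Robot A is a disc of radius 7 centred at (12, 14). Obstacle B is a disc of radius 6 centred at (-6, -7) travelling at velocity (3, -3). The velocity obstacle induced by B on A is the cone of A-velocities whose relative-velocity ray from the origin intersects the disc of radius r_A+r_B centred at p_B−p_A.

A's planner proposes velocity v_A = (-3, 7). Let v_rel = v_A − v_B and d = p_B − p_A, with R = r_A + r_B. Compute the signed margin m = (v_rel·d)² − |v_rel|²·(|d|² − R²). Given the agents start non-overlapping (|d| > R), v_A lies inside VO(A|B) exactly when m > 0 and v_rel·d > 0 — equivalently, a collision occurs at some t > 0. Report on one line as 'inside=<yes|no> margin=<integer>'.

d = (-18, -21),  |d|² = 765;  R = 7+6 = 13,  c = 765−13² = 596
v_rel = (-6, 10),  |v_rel|² = 136;  v_rel·d = (-6)·(-18) + (10)·(-21) = -102
136·t² + 204·t + 596 = 0  ⇒  m = (-102)² − 136·596 = -70652
m = -70652 < 0,  v_rel·d = -102 < 0  ⇒  outside

inside=no margin=-70652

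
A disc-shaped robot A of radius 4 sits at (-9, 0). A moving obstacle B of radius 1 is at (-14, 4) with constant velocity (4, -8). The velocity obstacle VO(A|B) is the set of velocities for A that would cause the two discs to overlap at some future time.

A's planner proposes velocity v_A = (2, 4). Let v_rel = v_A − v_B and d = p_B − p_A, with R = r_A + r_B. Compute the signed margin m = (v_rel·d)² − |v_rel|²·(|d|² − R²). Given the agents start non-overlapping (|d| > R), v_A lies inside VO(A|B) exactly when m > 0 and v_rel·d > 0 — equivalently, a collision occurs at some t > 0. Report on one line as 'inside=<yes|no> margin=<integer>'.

d = (-5, 4),  |d|² = 41;  R = 4+1 = 5,  c = 41−5² = 16
v_rel = (-2, 12),  |v_rel|² = 148;  v_rel·d = (-2)·(-5) + (12)·(4) = 58
148·t² − 116·t + 16 = 0  ⇒  m = 58² − 148·16 = 996
m = 996 > 0,  v_rel·d = 58 > 0  ⇒  inside

inside=yes margin=996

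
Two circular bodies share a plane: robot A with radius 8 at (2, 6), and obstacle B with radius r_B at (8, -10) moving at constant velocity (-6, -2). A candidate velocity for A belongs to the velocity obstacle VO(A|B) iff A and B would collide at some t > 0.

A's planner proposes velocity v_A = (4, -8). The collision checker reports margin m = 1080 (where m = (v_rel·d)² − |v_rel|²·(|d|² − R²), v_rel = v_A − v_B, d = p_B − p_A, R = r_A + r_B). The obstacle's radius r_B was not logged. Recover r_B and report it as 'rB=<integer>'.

m = 1080
d = (6, -16);  v_rel = (10, -6),  |v_rel|² = 136
v_rel×d = (10)·(-16) − (-6)·(6) = -124
since m = R²·136 − (-124)²:  R² = (15376 + 1080) / 136 = 121
R = √121 = 11  ⇒  r_B = 11 − 8 = 3

rB=3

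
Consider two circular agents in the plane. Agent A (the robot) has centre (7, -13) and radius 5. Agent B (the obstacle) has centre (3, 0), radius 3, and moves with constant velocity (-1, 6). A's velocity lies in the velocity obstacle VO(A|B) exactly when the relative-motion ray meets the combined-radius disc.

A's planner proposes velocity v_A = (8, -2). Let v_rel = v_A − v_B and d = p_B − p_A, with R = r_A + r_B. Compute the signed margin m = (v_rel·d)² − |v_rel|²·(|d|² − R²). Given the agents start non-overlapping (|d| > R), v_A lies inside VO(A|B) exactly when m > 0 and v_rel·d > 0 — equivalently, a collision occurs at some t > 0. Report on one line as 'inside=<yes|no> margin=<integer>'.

d = (-4, 13),  |d|² = 185;  R = 5+3 = 8,  c = 185−8² = 121
v_rel = (9, -8),  |v_rel|² = 145;  v_rel·d = (9)·(-4) + (-8)·(13) = -140
145·t² + 280·t + 121 = 0  ⇒  m = (-140)² − 145·121 = 2055
m = 2055 > 0,  v_rel·d = -140 < 0  ⇒  outside

inside=no margin=2055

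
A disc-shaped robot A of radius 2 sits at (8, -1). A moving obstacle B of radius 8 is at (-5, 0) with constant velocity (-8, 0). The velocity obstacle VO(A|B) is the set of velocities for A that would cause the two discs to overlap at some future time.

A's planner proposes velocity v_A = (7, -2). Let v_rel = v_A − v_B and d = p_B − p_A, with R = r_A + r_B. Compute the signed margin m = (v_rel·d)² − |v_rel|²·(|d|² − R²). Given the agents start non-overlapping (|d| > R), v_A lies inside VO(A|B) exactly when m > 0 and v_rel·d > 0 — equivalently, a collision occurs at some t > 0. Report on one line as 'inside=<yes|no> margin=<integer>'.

d = (-13, 1),  |d|² = 170;  R = 2+8 = 10,  c = 170−10² = 70
v_rel = (15, -2),  |v_rel|² = 229;  v_rel·d = (15)·(-13) + (-2)·(1) = -197
229·t² + 394·t + 70 = 0  ⇒  m = (-197)² − 229·70 = 22779
m = 22779 > 0,  v_rel·d = -197 < 0  ⇒  outside

inside=no margin=22779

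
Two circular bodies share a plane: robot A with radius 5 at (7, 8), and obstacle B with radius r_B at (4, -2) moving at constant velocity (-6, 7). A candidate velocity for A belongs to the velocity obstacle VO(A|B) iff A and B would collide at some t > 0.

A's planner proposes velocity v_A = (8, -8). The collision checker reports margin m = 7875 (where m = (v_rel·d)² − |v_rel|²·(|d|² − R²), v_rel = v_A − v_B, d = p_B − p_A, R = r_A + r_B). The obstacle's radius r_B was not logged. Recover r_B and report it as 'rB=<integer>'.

m = 7875
d = (-3, -10);  v_rel = (14, -15),  |v_rel|² = 421
v_rel×d = (14)·(-10) − (-15)·(-3) = -185
since m = R²·421 − (-185)²:  R² = (34225 + 7875) / 421 = 100
R = √100 = 10  ⇒  r_B = 10 − 5 = 5

rB=5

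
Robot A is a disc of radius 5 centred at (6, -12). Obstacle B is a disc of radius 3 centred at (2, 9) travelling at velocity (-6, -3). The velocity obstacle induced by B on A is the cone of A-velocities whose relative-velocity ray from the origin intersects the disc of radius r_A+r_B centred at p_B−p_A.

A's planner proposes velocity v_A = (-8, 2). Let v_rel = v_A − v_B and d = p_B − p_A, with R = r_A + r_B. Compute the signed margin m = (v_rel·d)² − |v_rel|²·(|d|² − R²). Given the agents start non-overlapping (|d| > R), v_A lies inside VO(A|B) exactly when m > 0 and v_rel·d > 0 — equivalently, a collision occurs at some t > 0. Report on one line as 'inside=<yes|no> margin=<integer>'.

d = (-4, 21),  |d|² = 457;  R = 5+3 = 8,  c = 457−8² = 393
v_rel = (-2, 5),  |v_rel|² = 29;  v_rel·d = (-2)·(-4) + (5)·(21) = 113
29·t² − 226·t + 393 = 0  ⇒  m = 113² − 29·393 = 1372
m = 1372 > 0,  v_rel·d = 113 > 0  ⇒  inside

inside=yes margin=1372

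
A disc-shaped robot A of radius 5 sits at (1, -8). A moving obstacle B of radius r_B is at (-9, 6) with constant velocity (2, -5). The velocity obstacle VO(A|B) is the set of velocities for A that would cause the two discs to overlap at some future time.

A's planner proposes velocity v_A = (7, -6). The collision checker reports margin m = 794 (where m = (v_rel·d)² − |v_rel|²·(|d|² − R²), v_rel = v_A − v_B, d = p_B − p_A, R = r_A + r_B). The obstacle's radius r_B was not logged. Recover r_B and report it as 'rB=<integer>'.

m = 794
d = (-10, 14);  v_rel = (5, -1),  |v_rel|² = 26
v_rel×d = (5)·(14) − (-1)·(-10) = 60
since m = R²·26 − 60²:  R² = (3600 + 794) / 26 = 169
R = √169 = 13  ⇒  r_B = 13 − 5 = 8

rB=8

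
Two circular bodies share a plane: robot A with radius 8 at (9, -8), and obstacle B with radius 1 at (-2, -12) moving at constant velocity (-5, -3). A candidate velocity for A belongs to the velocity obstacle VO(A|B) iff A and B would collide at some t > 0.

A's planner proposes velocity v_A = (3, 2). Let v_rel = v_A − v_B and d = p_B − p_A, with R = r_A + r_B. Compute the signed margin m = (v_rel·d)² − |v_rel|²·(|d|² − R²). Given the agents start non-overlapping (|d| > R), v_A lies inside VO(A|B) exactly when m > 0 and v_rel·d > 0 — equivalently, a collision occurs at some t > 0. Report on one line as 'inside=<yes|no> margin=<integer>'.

d = (-11, -4),  |d|² = 137;  R = 8+1 = 9,  c = 137−9² = 56
v_rel = (8, 5),  |v_rel|² = 89;  v_rel·d = (8)·(-11) + (5)·(-4) = -108
89·t² + 216·t + 56 = 0  ⇒  m = (-108)² − 89·56 = 6680
m = 6680 > 0,  v_rel·d = -108 < 0  ⇒  outside

inside=no margin=6680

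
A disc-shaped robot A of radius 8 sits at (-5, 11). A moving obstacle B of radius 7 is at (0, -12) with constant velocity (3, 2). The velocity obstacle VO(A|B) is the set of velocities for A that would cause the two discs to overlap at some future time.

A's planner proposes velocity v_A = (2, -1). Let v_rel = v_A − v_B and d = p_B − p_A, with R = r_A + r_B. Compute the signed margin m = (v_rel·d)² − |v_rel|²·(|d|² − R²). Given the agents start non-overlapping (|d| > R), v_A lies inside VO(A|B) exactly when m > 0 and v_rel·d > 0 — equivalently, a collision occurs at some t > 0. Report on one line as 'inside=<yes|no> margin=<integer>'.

d = (5, -23),  |d|² = 554;  R = 8+7 = 15,  c = 554−15² = 329
v_rel = (-1, -3),  |v_rel|² = 10;  v_rel·d = (-1)·(5) + (-3)·(-23) = 64
10·t² − 128·t + 329 = 0  ⇒  m = 64² − 10·329 = 806
m = 806 > 0,  v_rel·d = 64 > 0  ⇒  inside

inside=yes margin=806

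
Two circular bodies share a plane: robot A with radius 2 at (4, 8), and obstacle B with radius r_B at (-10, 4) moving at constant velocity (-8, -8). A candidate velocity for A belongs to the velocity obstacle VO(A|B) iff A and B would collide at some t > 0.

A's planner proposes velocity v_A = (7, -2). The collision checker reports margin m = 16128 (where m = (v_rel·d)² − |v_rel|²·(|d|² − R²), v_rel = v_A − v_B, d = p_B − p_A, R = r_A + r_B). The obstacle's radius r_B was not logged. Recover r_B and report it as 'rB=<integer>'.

m = 16128
d = (-14, -4);  v_rel = (15, 6),  |v_rel|² = 261
v_rel×d = (15)·(-4) − (6)·(-14) = 24
since m = R²·261 − 24²:  R² = (576 + 16128) / 261 = 64
R = √64 = 8  ⇒  r_B = 8 − 2 = 6

rB=6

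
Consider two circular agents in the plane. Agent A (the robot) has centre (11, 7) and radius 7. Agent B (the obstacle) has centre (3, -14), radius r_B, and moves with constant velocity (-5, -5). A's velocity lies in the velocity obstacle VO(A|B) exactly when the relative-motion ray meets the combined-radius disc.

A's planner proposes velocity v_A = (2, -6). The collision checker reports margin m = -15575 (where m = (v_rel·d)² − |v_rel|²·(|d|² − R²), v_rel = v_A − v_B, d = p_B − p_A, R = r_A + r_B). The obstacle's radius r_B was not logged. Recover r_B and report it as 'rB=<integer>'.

m = -15575
d = (-8, -21);  v_rel = (7, -1),  |v_rel|² = 50
v_rel×d = (7)·(-21) − (-1)·(-8) = -155
since m = R²·50 − (-155)²:  R² = (24025 + -15575) / 50 = 169
R = √169 = 13  ⇒  r_B = 13 − 7 = 6

rB=6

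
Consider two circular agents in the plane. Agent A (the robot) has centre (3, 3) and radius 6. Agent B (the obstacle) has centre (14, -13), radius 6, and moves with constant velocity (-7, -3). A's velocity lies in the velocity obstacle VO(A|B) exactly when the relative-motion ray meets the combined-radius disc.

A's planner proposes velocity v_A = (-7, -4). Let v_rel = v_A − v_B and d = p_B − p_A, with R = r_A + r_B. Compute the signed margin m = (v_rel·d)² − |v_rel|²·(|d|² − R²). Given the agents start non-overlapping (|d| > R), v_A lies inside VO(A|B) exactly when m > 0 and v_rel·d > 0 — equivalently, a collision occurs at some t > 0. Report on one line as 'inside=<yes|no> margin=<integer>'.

d = (11, -16),  |d|² = 377;  R = 6+6 = 12,  c = 377−12² = 233
v_rel = (0, -1),  |v_rel|² = 1;  v_rel·d = (0)·(11) + (-1)·(-16) = 16
1·t² − 32·t + 233 = 0  ⇒  m = 16² − 1·233 = 23
m = 23 > 0,  v_rel·d = 16 > 0  ⇒  inside

inside=yes margin=23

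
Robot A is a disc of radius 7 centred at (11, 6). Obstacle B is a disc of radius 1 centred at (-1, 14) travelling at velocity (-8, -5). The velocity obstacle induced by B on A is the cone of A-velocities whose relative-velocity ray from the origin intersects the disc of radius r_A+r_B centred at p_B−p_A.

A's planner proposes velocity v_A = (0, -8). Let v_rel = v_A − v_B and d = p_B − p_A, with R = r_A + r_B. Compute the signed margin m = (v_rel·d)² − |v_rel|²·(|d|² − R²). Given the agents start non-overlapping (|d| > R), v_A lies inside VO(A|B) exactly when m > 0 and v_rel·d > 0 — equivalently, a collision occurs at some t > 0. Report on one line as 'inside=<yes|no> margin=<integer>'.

d = (-12, 8),  |d|² = 208;  R = 7+1 = 8,  c = 208−8² = 144
v_rel = (8, -3),  |v_rel|² = 73;  v_rel·d = (8)·(-12) + (-3)·(8) = -120
73·t² + 240·t + 144 = 0  ⇒  m = (-120)² − 73·144 = 3888
m = 3888 > 0,  v_rel·d = -120 < 0  ⇒  outside

inside=no margin=3888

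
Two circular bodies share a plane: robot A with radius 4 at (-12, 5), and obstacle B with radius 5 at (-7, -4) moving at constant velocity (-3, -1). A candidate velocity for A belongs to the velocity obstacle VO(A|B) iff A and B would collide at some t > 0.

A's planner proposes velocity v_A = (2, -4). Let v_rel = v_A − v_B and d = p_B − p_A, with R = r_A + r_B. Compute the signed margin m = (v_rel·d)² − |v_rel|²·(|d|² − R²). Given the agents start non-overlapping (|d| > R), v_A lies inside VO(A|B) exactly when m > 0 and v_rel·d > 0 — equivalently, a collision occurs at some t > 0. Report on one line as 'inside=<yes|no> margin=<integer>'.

d = (5, -9),  |d|² = 106;  R = 4+5 = 9,  c = 106−9² = 25
v_rel = (5, -3),  |v_rel|² = 34;  v_rel·d = (5)·(5) + (-3)·(-9) = 52
34·t² − 104·t + 25 = 0  ⇒  m = 52² − 34·25 = 1854
m = 1854 > 0,  v_rel·d = 52 > 0  ⇒  inside

inside=yes margin=1854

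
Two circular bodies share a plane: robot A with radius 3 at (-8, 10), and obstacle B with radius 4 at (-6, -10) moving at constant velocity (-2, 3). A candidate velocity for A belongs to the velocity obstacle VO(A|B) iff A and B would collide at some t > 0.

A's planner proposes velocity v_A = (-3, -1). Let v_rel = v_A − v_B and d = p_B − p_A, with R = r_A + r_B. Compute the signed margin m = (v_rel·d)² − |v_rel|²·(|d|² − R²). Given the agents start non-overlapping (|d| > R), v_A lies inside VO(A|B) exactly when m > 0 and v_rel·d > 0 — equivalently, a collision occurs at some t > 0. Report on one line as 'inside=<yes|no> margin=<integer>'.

d = (2, -20),  |d|² = 404;  R = 3+4 = 7,  c = 404−7² = 355
v_rel = (-1, -4),  |v_rel|² = 17;  v_rel·d = (-1)·(2) + (-4)·(-20) = 78
17·t² − 156·t + 355 = 0  ⇒  m = 78² − 17·355 = 49
m = 49 > 0,  v_rel·d = 78 > 0  ⇒  inside

inside=yes margin=49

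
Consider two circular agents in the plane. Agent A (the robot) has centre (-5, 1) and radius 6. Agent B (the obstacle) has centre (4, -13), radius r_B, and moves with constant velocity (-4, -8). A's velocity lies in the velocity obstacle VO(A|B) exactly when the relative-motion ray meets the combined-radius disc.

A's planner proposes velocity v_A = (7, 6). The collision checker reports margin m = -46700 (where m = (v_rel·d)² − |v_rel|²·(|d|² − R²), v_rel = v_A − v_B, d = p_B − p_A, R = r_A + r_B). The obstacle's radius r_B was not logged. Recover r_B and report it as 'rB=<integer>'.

m = -46700
d = (9, -14);  v_rel = (11, 14),  |v_rel|² = 317
v_rel×d = (11)·(-14) − (14)·(9) = -280
since m = R²·317 − (-280)²:  R² = (78400 + -46700) / 317 = 100
R = √100 = 10  ⇒  r_B = 10 − 6 = 4

rB=4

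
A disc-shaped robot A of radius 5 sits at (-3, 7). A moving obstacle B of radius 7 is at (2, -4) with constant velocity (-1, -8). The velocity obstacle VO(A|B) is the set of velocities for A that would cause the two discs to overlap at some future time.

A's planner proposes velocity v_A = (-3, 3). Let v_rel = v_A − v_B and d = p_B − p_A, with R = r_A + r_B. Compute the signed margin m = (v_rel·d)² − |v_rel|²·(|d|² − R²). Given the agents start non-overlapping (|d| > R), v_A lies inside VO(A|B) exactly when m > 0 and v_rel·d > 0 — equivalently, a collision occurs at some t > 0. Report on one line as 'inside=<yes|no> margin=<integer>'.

d = (5, -11),  |d|² = 146;  R = 5+7 = 12,  c = 146−12² = 2
v_rel = (-2, 11),  |v_rel|² = 125;  v_rel·d = (-2)·(5) + (11)·(-11) = -131
125·t² + 262·t + 2 = 0  ⇒  m = (-131)² − 125·2 = 16911
m = 16911 > 0,  v_rel·d = -131 < 0  ⇒  outside

inside=no margin=16911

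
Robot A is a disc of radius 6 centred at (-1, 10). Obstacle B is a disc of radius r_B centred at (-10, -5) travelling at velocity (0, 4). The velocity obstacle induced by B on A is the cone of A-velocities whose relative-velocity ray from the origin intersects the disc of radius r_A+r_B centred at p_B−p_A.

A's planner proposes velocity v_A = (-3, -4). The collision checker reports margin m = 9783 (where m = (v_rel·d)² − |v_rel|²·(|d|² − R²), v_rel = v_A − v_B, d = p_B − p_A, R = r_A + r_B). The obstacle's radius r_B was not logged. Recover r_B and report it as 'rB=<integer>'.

m = 9783
d = (-9, -15);  v_rel = (-3, -8),  |v_rel|² = 73
v_rel×d = (-3)·(-15) − (-8)·(-9) = -27
since m = R²·73 − (-27)²:  R² = (729 + 9783) / 73 = 144
R = √144 = 12  ⇒  r_B = 12 − 6 = 6

rB=6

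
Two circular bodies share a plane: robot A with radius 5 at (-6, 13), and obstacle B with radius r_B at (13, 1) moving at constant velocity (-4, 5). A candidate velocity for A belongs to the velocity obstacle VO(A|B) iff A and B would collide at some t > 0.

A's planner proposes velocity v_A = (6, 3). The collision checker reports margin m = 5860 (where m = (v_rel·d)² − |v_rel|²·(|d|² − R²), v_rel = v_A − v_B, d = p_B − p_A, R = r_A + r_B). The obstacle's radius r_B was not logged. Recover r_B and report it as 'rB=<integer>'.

m = 5860
d = (19, -12);  v_rel = (10, -2),  |v_rel|² = 104
v_rel×d = (10)·(-12) − (-2)·(19) = -82
since m = R²·104 − (-82)²:  R² = (6724 + 5860) / 104 = 121
R = √121 = 11  ⇒  r_B = 11 − 5 = 6

rB=6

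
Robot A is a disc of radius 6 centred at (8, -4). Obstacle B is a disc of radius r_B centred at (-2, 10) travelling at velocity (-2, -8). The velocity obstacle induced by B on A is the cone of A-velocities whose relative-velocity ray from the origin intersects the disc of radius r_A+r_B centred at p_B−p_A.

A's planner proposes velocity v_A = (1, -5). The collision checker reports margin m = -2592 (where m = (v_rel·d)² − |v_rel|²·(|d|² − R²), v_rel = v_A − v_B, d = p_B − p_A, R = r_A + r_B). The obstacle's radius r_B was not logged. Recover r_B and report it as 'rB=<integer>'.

m = -2592
d = (-10, 14);  v_rel = (3, 3),  |v_rel|² = 18
v_rel×d = (3)·(14) − (3)·(-10) = 72
since m = R²·18 − 72²:  R² = (5184 + -2592) / 18 = 144
R = √144 = 12  ⇒  r_B = 12 − 6 = 6

rB=6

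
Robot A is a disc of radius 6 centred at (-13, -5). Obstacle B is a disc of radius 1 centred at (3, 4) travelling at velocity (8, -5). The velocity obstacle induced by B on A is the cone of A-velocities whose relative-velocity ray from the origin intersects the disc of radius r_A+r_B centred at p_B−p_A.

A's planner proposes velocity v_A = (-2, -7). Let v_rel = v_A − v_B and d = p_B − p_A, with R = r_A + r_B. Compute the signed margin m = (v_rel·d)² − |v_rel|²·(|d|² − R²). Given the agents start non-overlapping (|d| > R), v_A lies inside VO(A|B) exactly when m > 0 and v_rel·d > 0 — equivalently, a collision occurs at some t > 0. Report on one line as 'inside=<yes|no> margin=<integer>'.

d = (16, 9),  |d|² = 337;  R = 6+1 = 7,  c = 337−7² = 288
v_rel = (-10, -2),  |v_rel|² = 104;  v_rel·d = (-10)·(16) + (-2)·(9) = -178
104·t² + 356·t + 288 = 0  ⇒  m = (-178)² − 104·288 = 1732
m = 1732 > 0,  v_rel·d = -178 < 0  ⇒  outside

inside=no margin=1732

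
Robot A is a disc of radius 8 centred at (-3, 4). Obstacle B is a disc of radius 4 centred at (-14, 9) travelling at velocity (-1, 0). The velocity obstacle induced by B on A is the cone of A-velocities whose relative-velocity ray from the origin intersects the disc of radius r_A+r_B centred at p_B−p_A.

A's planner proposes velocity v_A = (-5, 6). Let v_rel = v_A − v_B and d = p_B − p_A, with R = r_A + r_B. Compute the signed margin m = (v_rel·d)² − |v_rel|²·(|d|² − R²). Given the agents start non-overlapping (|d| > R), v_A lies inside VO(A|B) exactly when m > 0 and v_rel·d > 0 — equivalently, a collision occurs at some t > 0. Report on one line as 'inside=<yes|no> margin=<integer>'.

d = (-11, 5),  |d|² = 146;  R = 8+4 = 12,  c = 146−12² = 2
v_rel = (-4, 6),  |v_rel|² = 52;  v_rel·d = (-4)·(-11) + (6)·(5) = 74
52·t² − 148·t + 2 = 0  ⇒  m = 74² − 52·2 = 5372
m = 5372 > 0,  v_rel·d = 74 > 0  ⇒  inside

inside=yes margin=5372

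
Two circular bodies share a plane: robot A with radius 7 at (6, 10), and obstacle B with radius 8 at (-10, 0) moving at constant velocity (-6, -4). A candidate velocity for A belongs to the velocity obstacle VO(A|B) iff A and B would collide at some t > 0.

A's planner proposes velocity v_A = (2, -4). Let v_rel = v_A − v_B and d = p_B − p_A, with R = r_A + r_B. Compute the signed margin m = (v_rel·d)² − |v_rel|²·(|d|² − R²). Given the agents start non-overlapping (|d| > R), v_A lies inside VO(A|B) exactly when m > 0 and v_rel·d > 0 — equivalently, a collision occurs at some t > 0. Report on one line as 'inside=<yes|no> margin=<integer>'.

d = (-16, -10),  |d|² = 356;  R = 7+8 = 15,  c = 356−15² = 131
v_rel = (8, 0),  |v_rel|² = 64;  v_rel·d = (8)·(-16) + (0)·(-10) = -128
64·t² + 256·t + 131 = 0  ⇒  m = (-128)² − 64·131 = 8000
m = 8000 > 0,  v_rel·d = -128 < 0  ⇒  outside

inside=no margin=8000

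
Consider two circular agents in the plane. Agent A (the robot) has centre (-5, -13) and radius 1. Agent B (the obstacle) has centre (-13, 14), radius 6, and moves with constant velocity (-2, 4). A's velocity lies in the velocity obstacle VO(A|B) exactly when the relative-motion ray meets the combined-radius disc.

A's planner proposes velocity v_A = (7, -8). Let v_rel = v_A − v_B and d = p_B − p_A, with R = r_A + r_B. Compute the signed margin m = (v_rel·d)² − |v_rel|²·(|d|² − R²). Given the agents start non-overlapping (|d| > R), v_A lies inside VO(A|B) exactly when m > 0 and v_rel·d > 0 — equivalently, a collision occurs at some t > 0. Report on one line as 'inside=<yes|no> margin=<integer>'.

d = (-8, 27),  |d|² = 793;  R = 1+6 = 7,  c = 793−7² = 744
v_rel = (9, -12),  |v_rel|² = 225;  v_rel·d = (9)·(-8) + (-12)·(27) = -396
225·t² + 792·t + 744 = 0  ⇒  m = (-396)² − 225·744 = -10584
m = -10584 < 0,  v_rel·d = -396 < 0  ⇒  outside

inside=no margin=-10584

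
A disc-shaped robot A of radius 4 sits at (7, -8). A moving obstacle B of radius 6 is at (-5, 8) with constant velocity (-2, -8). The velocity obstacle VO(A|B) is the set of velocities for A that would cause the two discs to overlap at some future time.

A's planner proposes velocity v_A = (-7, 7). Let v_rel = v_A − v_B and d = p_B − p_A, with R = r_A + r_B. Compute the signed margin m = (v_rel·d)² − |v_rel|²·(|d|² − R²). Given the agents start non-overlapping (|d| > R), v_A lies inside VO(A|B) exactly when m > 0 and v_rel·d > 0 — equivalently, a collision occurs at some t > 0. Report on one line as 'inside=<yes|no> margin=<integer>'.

d = (-12, 16),  |d|² = 400;  R = 4+6 = 10,  c = 400−10² = 300
v_rel = (-5, 15),  |v_rel|² = 250;  v_rel·d = (-5)·(-12) + (15)·(16) = 300
250·t² − 600·t + 300 = 0  ⇒  m = 300² − 250·300 = 15000
m = 15000 > 0,  v_rel·d = 300 > 0  ⇒  inside

inside=yes margin=15000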